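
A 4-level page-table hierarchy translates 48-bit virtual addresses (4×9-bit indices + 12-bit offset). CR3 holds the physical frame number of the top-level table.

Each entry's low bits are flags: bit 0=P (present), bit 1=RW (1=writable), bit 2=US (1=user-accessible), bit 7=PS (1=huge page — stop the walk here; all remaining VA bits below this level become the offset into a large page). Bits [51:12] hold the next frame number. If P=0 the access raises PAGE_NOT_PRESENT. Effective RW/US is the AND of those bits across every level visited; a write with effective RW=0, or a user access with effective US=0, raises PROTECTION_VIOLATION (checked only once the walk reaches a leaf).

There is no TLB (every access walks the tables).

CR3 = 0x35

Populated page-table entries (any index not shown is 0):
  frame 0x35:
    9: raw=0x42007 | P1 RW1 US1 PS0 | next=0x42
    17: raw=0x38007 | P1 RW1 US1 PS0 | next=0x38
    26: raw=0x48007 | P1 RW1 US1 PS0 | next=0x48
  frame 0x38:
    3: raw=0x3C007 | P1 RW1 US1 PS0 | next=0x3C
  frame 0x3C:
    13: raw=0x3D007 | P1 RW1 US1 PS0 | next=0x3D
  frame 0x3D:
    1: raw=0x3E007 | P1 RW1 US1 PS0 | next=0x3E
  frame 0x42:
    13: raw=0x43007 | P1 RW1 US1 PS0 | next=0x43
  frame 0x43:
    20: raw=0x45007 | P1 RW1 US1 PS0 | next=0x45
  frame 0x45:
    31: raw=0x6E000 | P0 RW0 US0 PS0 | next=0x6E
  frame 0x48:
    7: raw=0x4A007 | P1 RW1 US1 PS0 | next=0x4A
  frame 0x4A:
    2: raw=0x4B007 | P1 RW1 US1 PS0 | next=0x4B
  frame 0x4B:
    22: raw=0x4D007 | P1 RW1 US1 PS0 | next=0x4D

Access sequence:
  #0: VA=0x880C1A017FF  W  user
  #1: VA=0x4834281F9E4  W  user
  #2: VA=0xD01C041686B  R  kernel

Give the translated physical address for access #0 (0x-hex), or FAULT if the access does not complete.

Walk each access:
#0 VA=0x880C1A017FF (w,user):
  lvl0: tbl 0x35, slot 17 ⇒ 0x38007 (P1/RW1/US1/PS0)
  lvl1: tbl 0x38, slot 3 ⇒ 0x3C007 (P1/RW1/US1/PS0)
  lvl2: tbl 0x3C, slot 13 ⇒ 0x3D007 (P1/RW1/US1/PS0)
  lvl3: tbl 0x3D, slot 1 ⇒ 0x3E007 (P1/RW1/US1/PS0)
  ✓ 0x3E7FF  — 4 lookups
#1 VA=0x4834281F9E4 (w,user):
  lvl0: tbl 0x35, slot 9 ⇒ 0x42007 (P1/RW1/US1/PS0)
  lvl1: tbl 0x42, slot 13 ⇒ 0x43007 (P1/RW1/US1/PS0)
  lvl2: tbl 0x43, slot 20 ⇒ 0x45007 (P1/RW1/US1/PS0)
  lvl3: tbl 0x45, slot 31 ⇒ 0x6E000 (P0/RW0/US0/PS0)
  ✗ PAGE_NOT_PRESENT  [4 reads]
#2 VA=0xD01C041686B (r,kernel):
  lvl0: tbl 0x35, slot 26 ⇒ 0x48007 (P1/RW1/US1/PS0)
  lvl1: tbl 0x48, slot 7 ⇒ 0x4A007 (P1/RW1/US1/PS0)
  lvl2: tbl 0x4A, slot 2 ⇒ 0x4B007 (P1/RW1/US1/PS0)
  lvl3: tbl 0x4B, slot 22 ⇒ 0x4D007 (P1/RW1/US1/PS0)
  ✓ 0x4D86B  — 4 lookups

Access #0 PA: 0x3E7FF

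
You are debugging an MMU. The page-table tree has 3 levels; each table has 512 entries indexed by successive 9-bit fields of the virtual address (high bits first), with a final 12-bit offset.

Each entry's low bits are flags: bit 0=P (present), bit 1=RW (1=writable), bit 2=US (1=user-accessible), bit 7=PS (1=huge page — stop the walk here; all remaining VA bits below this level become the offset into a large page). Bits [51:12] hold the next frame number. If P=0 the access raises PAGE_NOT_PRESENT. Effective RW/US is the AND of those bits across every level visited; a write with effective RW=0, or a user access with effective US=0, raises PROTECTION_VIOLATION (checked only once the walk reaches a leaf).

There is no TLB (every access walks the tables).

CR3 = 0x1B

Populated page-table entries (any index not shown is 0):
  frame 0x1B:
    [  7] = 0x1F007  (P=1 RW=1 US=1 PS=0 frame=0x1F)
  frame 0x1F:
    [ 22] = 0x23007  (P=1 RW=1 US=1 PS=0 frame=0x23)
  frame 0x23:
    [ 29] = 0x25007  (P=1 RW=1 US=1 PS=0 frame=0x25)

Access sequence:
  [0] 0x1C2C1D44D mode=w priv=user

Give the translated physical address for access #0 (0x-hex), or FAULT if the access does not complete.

Per-access translation:
#0 VA=0x1C2C1D44D (w,user):
  L0 @0x1B[7] → 0x1F007  P=1,RW=1,US=1,PS=0
  L1 @0x1F[22] → 0x23007  P=1,RW=1,US=1,PS=0
  L2 @0x23[29] → 0x25007  P=1,RW=1,US=1,PS=0
  → PA=0x2544D  (3 entries read)

Access #0 PA: 0x2544D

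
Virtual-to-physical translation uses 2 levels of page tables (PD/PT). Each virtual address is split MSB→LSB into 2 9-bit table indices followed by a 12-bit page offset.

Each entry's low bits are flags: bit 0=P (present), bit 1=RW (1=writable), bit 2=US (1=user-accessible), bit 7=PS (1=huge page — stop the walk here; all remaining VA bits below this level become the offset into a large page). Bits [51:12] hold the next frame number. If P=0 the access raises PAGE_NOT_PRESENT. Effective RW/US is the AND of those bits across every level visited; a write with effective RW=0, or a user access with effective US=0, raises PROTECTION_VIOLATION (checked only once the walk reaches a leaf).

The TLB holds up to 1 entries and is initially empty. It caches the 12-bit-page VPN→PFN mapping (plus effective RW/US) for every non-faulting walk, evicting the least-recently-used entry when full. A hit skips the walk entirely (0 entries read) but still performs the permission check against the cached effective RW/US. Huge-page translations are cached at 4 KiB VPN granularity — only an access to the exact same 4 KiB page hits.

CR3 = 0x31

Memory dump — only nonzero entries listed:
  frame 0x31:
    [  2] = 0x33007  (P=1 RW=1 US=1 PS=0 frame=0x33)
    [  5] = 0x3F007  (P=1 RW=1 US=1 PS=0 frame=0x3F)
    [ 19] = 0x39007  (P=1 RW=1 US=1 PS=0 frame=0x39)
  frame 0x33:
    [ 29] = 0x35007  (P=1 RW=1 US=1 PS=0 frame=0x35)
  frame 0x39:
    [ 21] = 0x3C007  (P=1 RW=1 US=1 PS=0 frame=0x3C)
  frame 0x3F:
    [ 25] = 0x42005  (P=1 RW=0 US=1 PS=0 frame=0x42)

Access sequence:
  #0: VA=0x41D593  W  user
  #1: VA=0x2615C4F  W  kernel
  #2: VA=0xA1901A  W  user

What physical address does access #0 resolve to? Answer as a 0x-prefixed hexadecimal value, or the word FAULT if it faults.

Per-access translation:
#0 VA=0x41D593 (w,user):
  L0 @0x31[2] → 0x33007  P=1,RW=1,US=1,PS=0
  L1 @0x33[29] → 0x35007  P=1,RW=1,US=1,PS=0
  ✓ 0x35593  — 2 lookups
#1 VA=0x2615C4F (w,kernel):
  L0 @0x31[19] → 0x39007  P=1,RW=1,US=1,PS=0
  L1 @0x39[21] → 0x3C007  P=1,RW=1,US=1,PS=0
  ✓ 0x3CC4F  — 2 lookups
#2 VA=0xA1901A (w,user):
  L0 @0x31[5] → 0x3F007  P=1,RW=1,US=1,PS=0
  L1 @0x3F[25] → 0x42005  P=1,RW=0,US=1,PS=0
  → PROTECTION_VIOLATION  (2 entries read)

Access #0 PA: 0x35593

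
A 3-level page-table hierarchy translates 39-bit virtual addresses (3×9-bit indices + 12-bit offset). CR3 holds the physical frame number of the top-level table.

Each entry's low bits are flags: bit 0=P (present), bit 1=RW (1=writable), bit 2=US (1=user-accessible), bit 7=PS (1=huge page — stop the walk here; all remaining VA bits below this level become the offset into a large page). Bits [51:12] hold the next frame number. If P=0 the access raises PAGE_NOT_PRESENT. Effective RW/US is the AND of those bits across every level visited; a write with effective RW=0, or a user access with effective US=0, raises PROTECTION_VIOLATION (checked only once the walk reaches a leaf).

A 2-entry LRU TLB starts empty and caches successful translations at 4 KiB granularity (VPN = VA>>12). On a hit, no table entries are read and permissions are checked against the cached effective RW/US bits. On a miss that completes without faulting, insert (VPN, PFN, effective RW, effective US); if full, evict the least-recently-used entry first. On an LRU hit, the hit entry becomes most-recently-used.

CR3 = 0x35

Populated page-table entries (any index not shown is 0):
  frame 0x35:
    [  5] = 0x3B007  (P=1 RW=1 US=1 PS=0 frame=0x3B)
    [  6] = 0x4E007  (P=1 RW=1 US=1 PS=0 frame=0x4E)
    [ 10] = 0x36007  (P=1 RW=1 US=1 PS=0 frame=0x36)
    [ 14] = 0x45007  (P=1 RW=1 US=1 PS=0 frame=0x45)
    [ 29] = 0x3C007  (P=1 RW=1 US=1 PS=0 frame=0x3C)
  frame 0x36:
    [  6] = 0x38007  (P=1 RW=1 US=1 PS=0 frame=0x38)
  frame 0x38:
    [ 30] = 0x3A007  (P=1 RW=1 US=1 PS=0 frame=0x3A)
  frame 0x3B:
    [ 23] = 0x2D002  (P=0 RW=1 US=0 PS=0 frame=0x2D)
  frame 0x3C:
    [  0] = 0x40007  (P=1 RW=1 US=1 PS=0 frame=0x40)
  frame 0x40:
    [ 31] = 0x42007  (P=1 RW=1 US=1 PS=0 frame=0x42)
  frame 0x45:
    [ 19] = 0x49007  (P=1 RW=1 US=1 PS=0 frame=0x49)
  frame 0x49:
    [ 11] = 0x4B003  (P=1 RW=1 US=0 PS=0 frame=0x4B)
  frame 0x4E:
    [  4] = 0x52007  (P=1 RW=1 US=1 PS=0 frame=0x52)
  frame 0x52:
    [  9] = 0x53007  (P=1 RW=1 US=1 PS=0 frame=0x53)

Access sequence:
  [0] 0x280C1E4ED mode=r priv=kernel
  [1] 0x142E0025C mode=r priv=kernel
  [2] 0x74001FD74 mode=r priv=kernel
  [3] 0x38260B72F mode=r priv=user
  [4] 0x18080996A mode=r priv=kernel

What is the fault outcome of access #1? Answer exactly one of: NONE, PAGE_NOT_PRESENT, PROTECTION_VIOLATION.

Trace:
#0 VA=0x280C1E4ED (r,kernel):
  L0: frame=0x35 idx=10 entry=0x36007 [P=1 RW=1 US=1 PS=0]
  L1: frame=0x36 idx=6 entry=0x38007 [P=1 RW=1 US=1 PS=0]
  L2: frame=0x38 idx=30 entry=0x3A007 [P=1 RW=1 US=1 PS=0]
  → PA=0x3A4ED  (3 entries read)
#1 VA=0x142E0025C (r,kernel):
  L0: frame=0x35 idx=5 entry=0x3B007 [P=1 RW=1 US=1 PS=0]
  L1: frame=0x3B idx=23 entry=0x2D002 [P=0 RW=1 US=0 PS=0]
  ⇒ fault: PAGE_NOT_PRESENT  — 2 lookups
#2 VA=0x74001FD74 (r,kernel):
  L0: frame=0x35 idx=29 entry=0x3C007 [P=1 RW=1 US=1 PS=0]
  L1: frame=0x3C idx=0 entry=0x40007 [P=1 RW=1 US=1 PS=0]
  L2: frame=0x40 idx=31 entry=0x42007 [P=1 RW=1 US=1 PS=0]
  → PA=0x42D74  (3 entries read)
#3 VA=0x38260B72F (r,user):
  L0: frame=0x35 idx=14 entry=0x45007 [P=1 RW=1 US=1 PS=0]
  L1: frame=0x45 idx=19 entry=0x49007 [P=1 RW=1 US=1 PS=0]
  L2: frame=0x49 idx=11 entry=0x4B003 [P=1 RW=1 US=0 PS=0]
  ⇒ fault: PROTECTION_VIOLATION  — 3 lookups
#4 VA=0x18080996A (r,kernel):
  L0: frame=0x35 idx=6 entry=0x4E007 [P=1 RW=1 US=1 PS=0]
  L1: frame=0x4E idx=4 entry=0x52007 [P=1 RW=1 US=1 PS=0]
  L2: frame=0x52 idx=9 entry=0x53007 [P=1 RW=1 US=1 PS=0]
  → PA=0x5396A  (3 entries read)

Access #1 fault: PAGE_NOT_PRESENT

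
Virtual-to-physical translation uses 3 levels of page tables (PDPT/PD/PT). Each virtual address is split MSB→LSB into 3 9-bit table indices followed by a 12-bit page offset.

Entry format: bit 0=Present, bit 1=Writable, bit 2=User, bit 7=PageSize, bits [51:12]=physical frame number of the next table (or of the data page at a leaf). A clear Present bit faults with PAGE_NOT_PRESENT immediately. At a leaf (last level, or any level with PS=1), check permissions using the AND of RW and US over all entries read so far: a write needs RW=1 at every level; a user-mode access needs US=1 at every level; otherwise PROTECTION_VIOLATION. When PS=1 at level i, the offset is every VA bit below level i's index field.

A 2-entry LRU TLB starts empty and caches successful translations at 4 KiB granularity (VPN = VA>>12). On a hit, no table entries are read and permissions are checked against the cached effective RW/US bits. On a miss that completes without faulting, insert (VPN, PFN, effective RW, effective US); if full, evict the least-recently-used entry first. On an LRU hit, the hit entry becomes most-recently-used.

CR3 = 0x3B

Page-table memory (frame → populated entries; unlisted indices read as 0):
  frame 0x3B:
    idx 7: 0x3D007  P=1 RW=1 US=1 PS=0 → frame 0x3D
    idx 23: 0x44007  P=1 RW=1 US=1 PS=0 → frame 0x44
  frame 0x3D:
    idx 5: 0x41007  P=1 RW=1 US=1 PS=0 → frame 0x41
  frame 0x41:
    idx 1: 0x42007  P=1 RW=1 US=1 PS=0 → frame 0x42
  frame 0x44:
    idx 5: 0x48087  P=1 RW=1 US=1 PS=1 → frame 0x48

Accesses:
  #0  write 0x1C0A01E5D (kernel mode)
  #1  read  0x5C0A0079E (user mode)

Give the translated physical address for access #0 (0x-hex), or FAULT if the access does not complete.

Per-access translation:
#0 VA=0x1C0A01E5D (w,kernel):
  [0] read 0x3B idx=7: raw=0x3D007 flags P=1 W=1 U=1 S=0
  [1] read 0x3D idx=5: raw=0x41007 flags P=1 W=1 U=1 S=0
  [2] read 0x41 idx=1: raw=0x42007 flags P=1 W=1 U=1 S=0
  ✓ 0x42E5D  — 3 lookups
#1 VA=0x5C0A0079E (r,user):
  [0] read 0x3B idx=23: raw=0x44007 flags P=1 W=1 U=1 S=0
  [1] read 0x44 idx=5: raw=0x48087 flags P=1 W=1 U=1 S=1
  ✓ 0x4879E (huge @L1)  — 2 lookups

Access #0 PA: 0x42E5D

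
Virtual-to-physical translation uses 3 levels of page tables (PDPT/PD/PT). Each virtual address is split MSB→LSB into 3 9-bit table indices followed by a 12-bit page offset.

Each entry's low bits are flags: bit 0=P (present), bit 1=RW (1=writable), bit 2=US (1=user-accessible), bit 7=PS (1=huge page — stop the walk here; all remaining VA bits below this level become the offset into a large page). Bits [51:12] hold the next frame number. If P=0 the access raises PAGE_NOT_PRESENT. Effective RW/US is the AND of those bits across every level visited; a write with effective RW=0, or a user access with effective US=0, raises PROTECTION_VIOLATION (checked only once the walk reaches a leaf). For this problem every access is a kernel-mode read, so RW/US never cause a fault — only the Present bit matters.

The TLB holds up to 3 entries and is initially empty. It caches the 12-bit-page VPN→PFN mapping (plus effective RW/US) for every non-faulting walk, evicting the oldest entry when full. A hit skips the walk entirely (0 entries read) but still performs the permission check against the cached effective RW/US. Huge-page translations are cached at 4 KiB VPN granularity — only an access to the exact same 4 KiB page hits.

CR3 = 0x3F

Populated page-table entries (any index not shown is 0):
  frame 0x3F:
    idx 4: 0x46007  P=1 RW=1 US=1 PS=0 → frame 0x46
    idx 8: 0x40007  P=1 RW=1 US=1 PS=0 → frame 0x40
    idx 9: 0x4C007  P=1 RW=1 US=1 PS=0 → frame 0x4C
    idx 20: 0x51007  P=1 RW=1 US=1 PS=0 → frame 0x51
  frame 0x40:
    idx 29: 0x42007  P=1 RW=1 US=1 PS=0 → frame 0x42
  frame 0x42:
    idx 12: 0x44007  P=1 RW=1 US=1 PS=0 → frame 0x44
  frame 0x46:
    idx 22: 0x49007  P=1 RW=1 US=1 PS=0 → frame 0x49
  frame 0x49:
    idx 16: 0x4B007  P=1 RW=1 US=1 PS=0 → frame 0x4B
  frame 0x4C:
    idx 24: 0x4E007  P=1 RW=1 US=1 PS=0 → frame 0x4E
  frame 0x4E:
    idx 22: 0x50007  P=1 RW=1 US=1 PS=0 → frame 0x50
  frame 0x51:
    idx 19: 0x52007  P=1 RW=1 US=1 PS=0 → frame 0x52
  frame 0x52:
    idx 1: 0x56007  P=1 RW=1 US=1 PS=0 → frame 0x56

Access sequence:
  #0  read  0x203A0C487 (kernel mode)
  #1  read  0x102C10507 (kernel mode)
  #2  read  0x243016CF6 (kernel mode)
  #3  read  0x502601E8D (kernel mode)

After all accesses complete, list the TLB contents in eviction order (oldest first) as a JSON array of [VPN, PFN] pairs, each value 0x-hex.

Walk each access:
#0 VA=0x203A0C487 (r,kernel):
  lvl0: tbl 0x3F, slot 8 ⇒ 0x40007 (P1/RW1/US1/PS0)
  lvl1: tbl 0x40, slot 29 ⇒ 0x42007 (P1/RW1/US1/PS0)
  lvl2: tbl 0x42, slot 12 ⇒ 0x44007 (P1/RW1/US1/PS0)
  ⇒ phys 0x44487  [3 reads]
#1 VA=0x102C10507 (r,kernel):
  lvl0: tbl 0x3F, slot 4 ⇒ 0x46007 (P1/RW1/US1/PS0)
  lvl1: tbl 0x46, slot 22 ⇒ 0x49007 (P1/RW1/US1/PS0)
  lvl2: tbl 0x49, slot 16 ⇒ 0x4B007 (P1/RW1/US1/PS0)
  ⇒ phys 0x4B507  [3 reads]
#2 VA=0x243016CF6 (r,kernel):
  lvl0: tbl 0x3F, slot 9 ⇒ 0x4C007 (P1/RW1/US1/PS0)
  lvl1: tbl 0x4C, slot 24 ⇒ 0x4E007 (P1/RW1/US1/PS0)
  lvl2: tbl 0x4E, slot 22 ⇒ 0x50007 (P1/RW1/US1/PS0)
  ⇒ phys 0x50CF6  [3 reads]
#3 VA=0x502601E8D (r,kernel):
  lvl0: tbl 0x3F, slot 20 ⇒ 0x51007 (P1/RW1/US1/PS0)
  lvl1: tbl 0x51, slot 19 ⇒ 0x52007 (P1/RW1/US1/PS0)
  lvl2: tbl 0x52, slot 1 ⇒ 0x56007 (P1/RW1/US1/PS0)
  ⇒ phys 0x56E8D  [3 reads]

TLB: [["0x102C10", "0x4B"], ["0x243016", "0x50"], ["0x502601", "0x56"]]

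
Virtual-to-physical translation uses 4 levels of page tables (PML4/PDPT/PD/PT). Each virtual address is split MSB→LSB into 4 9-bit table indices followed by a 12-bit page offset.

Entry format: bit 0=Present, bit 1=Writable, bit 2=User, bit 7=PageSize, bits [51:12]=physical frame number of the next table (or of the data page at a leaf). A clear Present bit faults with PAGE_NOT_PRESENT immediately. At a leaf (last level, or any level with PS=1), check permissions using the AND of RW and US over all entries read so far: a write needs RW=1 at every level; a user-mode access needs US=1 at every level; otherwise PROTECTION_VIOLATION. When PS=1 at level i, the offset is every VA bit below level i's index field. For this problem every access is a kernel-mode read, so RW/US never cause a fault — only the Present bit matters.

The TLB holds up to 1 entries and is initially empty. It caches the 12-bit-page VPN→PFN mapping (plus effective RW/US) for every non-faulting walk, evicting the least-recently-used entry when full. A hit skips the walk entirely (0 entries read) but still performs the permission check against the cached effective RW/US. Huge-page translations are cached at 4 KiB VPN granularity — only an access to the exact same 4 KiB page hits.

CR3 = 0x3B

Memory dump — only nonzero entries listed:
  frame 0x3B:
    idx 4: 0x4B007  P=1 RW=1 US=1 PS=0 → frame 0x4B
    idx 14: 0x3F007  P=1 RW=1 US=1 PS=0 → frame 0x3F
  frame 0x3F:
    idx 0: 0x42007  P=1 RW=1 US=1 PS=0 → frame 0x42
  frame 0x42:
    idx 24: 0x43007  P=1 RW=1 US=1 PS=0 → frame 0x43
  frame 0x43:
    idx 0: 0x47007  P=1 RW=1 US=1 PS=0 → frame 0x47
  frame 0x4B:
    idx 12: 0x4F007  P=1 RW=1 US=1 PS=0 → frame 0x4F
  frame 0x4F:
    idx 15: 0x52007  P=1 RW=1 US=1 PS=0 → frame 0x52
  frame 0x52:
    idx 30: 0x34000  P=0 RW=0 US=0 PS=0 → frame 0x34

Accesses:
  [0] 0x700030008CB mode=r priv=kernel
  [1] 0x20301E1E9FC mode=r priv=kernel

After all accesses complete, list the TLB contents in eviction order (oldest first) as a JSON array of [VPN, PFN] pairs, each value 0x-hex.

Trace:
#0 VA=0x700030008CB (r,kernel):
  L0: frame=0x3B idx=14 entry=0x3F007 [P=1 RW=1 US=1 PS=0]
  L1: frame=0x3F idx=0 entry=0x42007 [P=1 RW=1 US=1 PS=0]
  L2: frame=0x42 idx=24 entry=0x43007 [P=1 RW=1 US=1 PS=0]
  L3: frame=0x43 idx=0 entry=0x47007 [P=1 RW=1 US=1 PS=0]
  → PA=0x478CB  (4 entries read)
#1 VA=0x20301E1E9FC (r,kernel):
  L0: frame=0x3B idx=4 entry=0x4B007 [P=1 RW=1 US=1 PS=0]
  L1: frame=0x4B idx=12 entry=0x4F007 [P=1 RW=1 US=1 PS=0]
  L2: frame=0x4F idx=15 entry=0x52007 [P=1 RW=1 US=1 PS=0]
  L3: frame=0x52 idx=30 entry=0x34000 [P=0 RW=0 US=0 PS=0]
  ✗ PAGE_NOT_PRESENT  [4 reads]

TLB: [["0x70003000", "0x47"]]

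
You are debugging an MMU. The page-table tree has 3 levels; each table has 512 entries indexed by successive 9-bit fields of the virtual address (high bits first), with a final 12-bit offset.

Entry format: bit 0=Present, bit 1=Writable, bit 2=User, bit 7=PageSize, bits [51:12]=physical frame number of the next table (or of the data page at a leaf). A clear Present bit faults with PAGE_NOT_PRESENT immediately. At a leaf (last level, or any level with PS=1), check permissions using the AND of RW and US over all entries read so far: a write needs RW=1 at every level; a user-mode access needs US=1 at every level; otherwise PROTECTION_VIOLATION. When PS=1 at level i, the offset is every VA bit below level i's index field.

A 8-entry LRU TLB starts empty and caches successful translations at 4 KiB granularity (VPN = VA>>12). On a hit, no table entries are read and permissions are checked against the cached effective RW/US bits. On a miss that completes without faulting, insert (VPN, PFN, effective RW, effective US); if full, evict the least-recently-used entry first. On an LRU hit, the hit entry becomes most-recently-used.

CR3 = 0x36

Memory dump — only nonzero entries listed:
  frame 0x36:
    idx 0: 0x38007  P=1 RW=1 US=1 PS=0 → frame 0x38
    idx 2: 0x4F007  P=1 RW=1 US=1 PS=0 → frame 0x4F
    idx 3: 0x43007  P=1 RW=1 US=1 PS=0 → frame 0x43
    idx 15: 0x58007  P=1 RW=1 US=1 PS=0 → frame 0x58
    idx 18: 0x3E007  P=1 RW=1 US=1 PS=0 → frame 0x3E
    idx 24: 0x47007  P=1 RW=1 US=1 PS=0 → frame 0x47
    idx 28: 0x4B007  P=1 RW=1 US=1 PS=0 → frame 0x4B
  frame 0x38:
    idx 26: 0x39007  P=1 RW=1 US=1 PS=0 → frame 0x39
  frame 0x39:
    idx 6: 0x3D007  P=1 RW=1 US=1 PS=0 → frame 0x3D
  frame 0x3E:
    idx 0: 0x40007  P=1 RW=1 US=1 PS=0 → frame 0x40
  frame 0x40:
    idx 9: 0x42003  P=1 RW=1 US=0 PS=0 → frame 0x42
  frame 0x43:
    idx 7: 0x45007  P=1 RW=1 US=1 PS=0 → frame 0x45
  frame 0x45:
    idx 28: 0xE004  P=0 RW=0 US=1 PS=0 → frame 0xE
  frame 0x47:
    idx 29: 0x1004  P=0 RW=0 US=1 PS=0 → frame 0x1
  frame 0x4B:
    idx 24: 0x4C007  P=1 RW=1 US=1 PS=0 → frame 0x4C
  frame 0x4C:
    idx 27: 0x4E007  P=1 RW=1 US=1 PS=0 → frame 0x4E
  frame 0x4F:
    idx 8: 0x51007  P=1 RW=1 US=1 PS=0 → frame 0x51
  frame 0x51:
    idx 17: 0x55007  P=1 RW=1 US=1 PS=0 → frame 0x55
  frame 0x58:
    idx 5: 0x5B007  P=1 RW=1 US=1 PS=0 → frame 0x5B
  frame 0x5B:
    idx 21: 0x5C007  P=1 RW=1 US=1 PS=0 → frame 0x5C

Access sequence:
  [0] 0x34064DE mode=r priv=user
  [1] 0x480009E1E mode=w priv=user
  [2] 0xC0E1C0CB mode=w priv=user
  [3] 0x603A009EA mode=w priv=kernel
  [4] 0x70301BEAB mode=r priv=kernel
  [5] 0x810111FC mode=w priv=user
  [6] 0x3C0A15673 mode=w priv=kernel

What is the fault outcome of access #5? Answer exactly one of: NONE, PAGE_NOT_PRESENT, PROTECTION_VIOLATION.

Walk each access:
#0 VA=0x34064DE (r,user):
  L0: frame=0x36 idx=0 entry=0x38007 [P=1 RW=1 US=1 PS=0]
  L1: frame=0x38 idx=26 entry=0x39007 [P=1 RW=1 US=1 PS=0]
  L2: frame=0x39 idx=6 entry=0x3D007 [P=1 RW=1 US=1 PS=0]
  ⇒ phys 0x3D4DE  [3 reads]
#1 VA=0x480009E1E (w,user):
  L0: frame=0x36 idx=18 entry=0x3E007 [P=1 RW=1 US=1 PS=0]
  L1: frame=0x3E idx=0 entry=0x40007 [P=1 RW=1 US=1 PS=0]
  L2: frame=0x40 idx=9 entry=0x42003 [P=1 RW=1 US=0 PS=0]
  ✗ PROTECTION_VIOLATION  [3 reads]
#2 VA=0xC0E1C0CB (w,user):
  L0: frame=0x36 idx=3 entry=0x43007 [P=1 RW=1 US=1 PS=0]
  L1: frame=0x43 idx=7 entry=0x45007 [P=1 RW=1 US=1 PS=0]
  L2: frame=0x45 idx=28 entry=0xE004 [P=0 RW=0 US=1 PS=0]
  ✗ PAGE_NOT_PRESENT  [3 reads]
#3 VA=0x603A009EA (w,kernel):
  L0: frame=0x36 idx=24 entry=0x47007 [P=1 RW=1 US=1 PS=0]
  L1: frame=0x47 idx=29 entry=0x1004 [P=0 RW=0 US=1 PS=0]
  ✗ PAGE_NOT_PRESENT  [2 reads]
#4 VA=0x70301BEAB (r,kernel):
  L0: frame=0x36 idx=28 entry=0x4B007 [P=1 RW=1 US=1 PS=0]
  L1: frame=0x4B idx=24 entry=0x4C007 [P=1 RW=1 US=1 PS=0]
  L2: frame=0x4C idx=27 entry=0x4E007 [P=1 RW=1 US=1 PS=0]
  ⇒ phys 0x4EEAB  [3 reads]
#5 VA=0x810111FC (w,user):
  L0: frame=0x36 idx=2 entry=0x4F007 [P=1 RW=1 US=1 PS=0]
  L1: frame=0x4F idx=8 entry=0x51007 [P=1 RW=1 US=1 PS=0]
  L2: frame=0x51 idx=17 entry=0x55007 [P=1 RW=1 US=1 PS=0]
  ⇒ phys 0x551FC  [3 reads]
#6 VA=0x3C0A15673 (w,kernel):
  L0: frame=0x36 idx=15 entry=0x58007 [P=1 RW=1 US=1 PS=0]
  L1: frame=0x58 idx=5 entry=0x5B007 [P=1 RW=1 US=1 PS=0]
  L2: frame=0x5B idx=21 entry=0x5C007 [P=1 RW=1 US=1 PS=0]
  ⇒ phys 0x5C673  [3 reads]

Access #5 fault: NONE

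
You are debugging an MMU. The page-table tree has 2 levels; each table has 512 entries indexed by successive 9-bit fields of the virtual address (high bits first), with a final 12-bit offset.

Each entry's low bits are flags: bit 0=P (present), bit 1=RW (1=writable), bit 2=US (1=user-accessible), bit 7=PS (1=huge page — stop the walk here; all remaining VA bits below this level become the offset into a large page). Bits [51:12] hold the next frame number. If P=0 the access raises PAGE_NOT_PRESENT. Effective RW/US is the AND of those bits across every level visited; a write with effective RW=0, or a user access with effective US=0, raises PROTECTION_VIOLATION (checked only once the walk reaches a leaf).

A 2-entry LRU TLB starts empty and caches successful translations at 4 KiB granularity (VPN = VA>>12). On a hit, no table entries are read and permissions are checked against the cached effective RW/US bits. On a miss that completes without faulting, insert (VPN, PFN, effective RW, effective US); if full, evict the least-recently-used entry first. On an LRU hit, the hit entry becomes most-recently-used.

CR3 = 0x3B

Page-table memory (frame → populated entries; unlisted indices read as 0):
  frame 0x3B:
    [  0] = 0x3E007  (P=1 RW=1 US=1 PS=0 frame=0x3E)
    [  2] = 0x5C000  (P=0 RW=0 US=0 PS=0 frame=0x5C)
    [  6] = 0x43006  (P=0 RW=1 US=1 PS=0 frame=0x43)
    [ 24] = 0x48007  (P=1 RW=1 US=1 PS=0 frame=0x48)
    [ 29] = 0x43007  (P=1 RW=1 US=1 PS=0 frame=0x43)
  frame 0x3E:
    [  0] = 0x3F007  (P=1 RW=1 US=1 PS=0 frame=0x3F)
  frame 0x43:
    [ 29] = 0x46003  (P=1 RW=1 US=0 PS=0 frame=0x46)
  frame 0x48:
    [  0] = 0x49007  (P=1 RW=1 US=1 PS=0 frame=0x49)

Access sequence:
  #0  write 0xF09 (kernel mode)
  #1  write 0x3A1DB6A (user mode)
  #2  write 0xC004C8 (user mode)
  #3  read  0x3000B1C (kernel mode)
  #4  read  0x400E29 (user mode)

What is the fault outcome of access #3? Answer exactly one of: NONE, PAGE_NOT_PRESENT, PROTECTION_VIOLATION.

Walk each access:
#0 VA=0xF09 (w,kernel):
  [0] read 0x3B idx=0: raw=0x3E007 flags P=1 W=1 U=1 S=0
  [1] read 0x3E idx=0: raw=0x3F007 flags P=1 W=1 U=1 S=0
  ✓ 0x3FF09  — 2 lookups
#1 VA=0x3A1DB6A (w,user):
  [0] read 0x3B idx=29: raw=0x43007 flags P=1 W=1 U=1 S=0
  [1] read 0x43 idx=29: raw=0x46003 flags P=1 W=1 U=0 S=0
  ✗ PROTECTION_VIOLATION  [2 reads]
#2 VA=0xC004C8 (w,user):
  [0] read 0x3B idx=6: raw=0x43006 flags P=0 W=1 U=1 S=0
  ✗ PAGE_NOT_PRESENT  [1 reads]
#3 VA=0x3000B1C (r,kernel):
  [0] read 0x3B idx=24: raw=0x48007 flags P=1 W=1 U=1 S=0
  [1] read 0x48 idx=0: raw=0x49007 flags P=1 W=1 U=1 S=0
  ✓ 0x49B1C  — 2 lookups
#4 VA=0x400E29 (r,user):
  [0] read 0x3B idx=2: raw=0x5C000 flags P=0 W=0 U=0 S=0
  ✗ PAGE_NOT_PRESENT  [1 reads]

Access #3 fault: NONE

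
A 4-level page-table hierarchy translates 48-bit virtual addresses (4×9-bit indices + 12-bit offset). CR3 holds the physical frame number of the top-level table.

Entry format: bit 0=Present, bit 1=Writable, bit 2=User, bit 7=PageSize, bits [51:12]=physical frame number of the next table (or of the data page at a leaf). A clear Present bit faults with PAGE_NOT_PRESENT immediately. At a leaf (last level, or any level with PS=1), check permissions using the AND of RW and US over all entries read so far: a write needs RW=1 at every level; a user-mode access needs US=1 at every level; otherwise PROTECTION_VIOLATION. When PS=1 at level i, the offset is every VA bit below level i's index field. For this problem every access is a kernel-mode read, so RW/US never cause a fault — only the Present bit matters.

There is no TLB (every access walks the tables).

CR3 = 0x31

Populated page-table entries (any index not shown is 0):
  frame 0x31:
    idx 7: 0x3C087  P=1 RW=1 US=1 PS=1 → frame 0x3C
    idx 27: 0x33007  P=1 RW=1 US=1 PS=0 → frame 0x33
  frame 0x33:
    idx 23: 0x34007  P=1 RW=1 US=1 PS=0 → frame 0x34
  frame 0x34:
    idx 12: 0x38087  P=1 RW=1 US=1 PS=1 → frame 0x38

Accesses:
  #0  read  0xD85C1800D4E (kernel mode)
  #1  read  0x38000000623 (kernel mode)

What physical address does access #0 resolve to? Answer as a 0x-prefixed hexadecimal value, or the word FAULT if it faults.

Per-access translation:
#0 VA=0xD85C1800D4E (r,kernel):
  L0: frame=0x31 idx=27 entry=0x33007 [P=1 RW=1 US=1 PS=0]
  L1: frame=0x33 idx=23 entry=0x34007 [P=1 RW=1 US=1 PS=0]
  L2: frame=0x34 idx=12 entry=0x38087 [P=1 RW=1 US=1 PS=1]
  ✓ 0x38D4E (huge @L2)  — 3 lookups
#1 VA=0x38000000623 (r,kernel):
  L0: frame=0x31 idx=7 entry=0x3C087 [P=1 RW=1 US=1 PS=1]
  ✓ 0x3C623 (huge @L0)  — 1 lookups

Access #0 PA: 0x38D4E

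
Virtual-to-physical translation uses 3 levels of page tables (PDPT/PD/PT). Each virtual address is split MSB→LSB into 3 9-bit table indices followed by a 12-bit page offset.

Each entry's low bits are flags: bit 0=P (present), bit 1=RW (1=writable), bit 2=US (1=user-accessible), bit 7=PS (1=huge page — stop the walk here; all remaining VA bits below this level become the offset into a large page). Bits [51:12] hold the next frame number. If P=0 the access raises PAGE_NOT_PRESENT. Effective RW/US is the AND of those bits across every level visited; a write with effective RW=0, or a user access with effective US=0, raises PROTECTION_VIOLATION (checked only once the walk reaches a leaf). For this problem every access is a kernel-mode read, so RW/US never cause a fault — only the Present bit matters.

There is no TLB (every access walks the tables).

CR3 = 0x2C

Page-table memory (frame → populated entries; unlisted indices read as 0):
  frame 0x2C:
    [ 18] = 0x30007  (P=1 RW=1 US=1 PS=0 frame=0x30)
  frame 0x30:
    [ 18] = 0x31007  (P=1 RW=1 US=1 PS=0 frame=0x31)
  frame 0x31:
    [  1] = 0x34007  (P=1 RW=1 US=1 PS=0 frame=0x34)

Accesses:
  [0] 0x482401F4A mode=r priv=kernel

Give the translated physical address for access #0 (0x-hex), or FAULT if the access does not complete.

Per-access translation:
#0 VA=0x482401F4A (r,kernel):
  lvl0: tbl 0x2C, slot 18 ⇒ 0x30007 (P1/RW1/US1/PS0)
  lvl1: tbl 0x30, slot 18 ⇒ 0x31007 (P1/RW1/US1/PS0)
  lvl2: tbl 0x31, slot 1 ⇒ 0x34007 (P1/RW1/US1/PS0)
  → PA=0x34F4A  (3 entries read)

Access #0 PA: 0x34F4A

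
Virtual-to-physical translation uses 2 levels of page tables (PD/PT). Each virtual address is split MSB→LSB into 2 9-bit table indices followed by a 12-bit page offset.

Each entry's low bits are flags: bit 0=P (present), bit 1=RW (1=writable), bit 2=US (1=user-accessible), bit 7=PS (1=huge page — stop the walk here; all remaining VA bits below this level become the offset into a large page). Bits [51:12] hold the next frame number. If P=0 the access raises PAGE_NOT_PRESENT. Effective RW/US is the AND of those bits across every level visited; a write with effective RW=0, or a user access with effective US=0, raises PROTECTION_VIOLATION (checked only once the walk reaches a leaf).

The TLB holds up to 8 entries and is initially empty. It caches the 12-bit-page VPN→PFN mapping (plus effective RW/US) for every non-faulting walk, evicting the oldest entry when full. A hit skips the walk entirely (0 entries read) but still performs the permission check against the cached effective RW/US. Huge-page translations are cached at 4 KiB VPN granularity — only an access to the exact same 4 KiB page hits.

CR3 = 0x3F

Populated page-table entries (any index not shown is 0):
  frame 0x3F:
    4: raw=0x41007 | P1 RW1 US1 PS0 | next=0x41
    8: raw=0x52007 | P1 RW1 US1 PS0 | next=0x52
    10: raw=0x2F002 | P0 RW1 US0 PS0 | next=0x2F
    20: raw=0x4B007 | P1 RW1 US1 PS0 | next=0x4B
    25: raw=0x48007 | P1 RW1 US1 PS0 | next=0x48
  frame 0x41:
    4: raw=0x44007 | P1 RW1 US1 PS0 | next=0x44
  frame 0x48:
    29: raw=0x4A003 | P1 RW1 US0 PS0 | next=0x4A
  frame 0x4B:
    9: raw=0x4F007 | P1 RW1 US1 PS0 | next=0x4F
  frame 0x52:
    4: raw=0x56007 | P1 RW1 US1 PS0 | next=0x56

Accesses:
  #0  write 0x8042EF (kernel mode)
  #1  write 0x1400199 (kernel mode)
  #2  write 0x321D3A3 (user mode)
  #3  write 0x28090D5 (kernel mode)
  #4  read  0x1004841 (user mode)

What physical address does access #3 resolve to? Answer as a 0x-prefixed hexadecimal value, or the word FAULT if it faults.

Trace:
#0 VA=0x8042EF (w,kernel):
  L0: frame=0x3F idx=4 entry=0x41007 [P=1 RW=1 US=1 PS=0]
  L1: frame=0x41 idx=4 entry=0x44007 [P=1 RW=1 US=1 PS=0]
  ⇒ phys 0x442EF  [2 reads]
#1 VA=0x1400199 (w,kernel):
  L0: frame=0x3F idx=10 entry=0x2F002 [P=0 RW=1 US=0 PS=0]
  ⇒ fault: PAGE_NOT_PRESENT  — 1 lookups
#2 VA=0x321D3A3 (w,user):
  L0: frame=0x3F idx=25 entry=0x48007 [P=1 RW=1 US=1 PS=0]
  L1: frame=0x48 idx=29 entry=0x4A003 [P=1 RW=1 US=0 PS=0]
  ⇒ fault: PROTECTION_VIOLATION  — 2 lookups
#3 VA=0x28090D5 (w,kernel):
  L0: frame=0x3F idx=20 entry=0x4B007 [P=1 RW=1 US=1 PS=0]
  L1: frame=0x4B idx=9 entry=0x4F007 [P=1 RW=1 US=1 PS=0]
  ⇒ phys 0x4F0D5  [2 reads]
#4 VA=0x1004841 (r,user):
  L0: frame=0x3F idx=8 entry=0x52007 [P=1 RW=1 US=1 PS=0]
  L1: frame=0x52 idx=4 entry=0x56007 [P=1 RW=1 US=1 PS=0]
  ⇒ phys 0x56841  [2 reads]

Access #3 PA: 0x4F0D5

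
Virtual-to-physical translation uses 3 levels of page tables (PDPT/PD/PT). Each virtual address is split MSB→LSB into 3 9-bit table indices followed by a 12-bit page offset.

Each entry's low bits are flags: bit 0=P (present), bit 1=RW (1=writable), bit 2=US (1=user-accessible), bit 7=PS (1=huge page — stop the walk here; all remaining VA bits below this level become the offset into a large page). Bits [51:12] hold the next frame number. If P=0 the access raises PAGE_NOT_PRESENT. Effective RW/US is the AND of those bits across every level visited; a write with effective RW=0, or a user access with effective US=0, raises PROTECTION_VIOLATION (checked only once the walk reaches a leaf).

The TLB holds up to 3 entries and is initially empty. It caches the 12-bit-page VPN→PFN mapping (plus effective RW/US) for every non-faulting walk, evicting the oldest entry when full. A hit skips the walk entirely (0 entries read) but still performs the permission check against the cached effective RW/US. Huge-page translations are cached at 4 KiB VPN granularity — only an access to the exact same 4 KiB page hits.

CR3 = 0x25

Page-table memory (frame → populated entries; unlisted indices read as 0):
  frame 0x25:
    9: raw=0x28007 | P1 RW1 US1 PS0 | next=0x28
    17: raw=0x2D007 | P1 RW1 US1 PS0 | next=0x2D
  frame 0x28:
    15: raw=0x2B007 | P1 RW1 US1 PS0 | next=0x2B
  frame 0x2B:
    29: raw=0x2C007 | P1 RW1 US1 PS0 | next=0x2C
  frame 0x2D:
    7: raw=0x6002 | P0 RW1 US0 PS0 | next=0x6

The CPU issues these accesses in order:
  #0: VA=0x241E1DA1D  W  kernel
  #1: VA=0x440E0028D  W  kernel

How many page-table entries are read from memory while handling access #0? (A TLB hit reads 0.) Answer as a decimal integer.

Walk each access:
#0 VA=0x241E1DA1D (w,kernel):
  L0 @0x25[9] → 0x28007  P=1,RW=1,US=1,PS=0
  L1 @0x28[15] → 0x2B007  P=1,RW=1,US=1,PS=0
  L2 @0x2B[29] → 0x2C007  P=1,RW=1,US=1,PS=0
  ⇒ phys 0x2CA1D  [3 reads]
#1 VA=0x440E0028D (w,kernel):
  L0 @0x25[17] → 0x2D007  P=1,RW=1,US=1,PS=0
  L1 @0x2D[7] → 0x6002  P=0,RW=1,US=0,PS=0
  → PAGE_NOT_PRESENT  (2 entries read)

Entries read for #0: 3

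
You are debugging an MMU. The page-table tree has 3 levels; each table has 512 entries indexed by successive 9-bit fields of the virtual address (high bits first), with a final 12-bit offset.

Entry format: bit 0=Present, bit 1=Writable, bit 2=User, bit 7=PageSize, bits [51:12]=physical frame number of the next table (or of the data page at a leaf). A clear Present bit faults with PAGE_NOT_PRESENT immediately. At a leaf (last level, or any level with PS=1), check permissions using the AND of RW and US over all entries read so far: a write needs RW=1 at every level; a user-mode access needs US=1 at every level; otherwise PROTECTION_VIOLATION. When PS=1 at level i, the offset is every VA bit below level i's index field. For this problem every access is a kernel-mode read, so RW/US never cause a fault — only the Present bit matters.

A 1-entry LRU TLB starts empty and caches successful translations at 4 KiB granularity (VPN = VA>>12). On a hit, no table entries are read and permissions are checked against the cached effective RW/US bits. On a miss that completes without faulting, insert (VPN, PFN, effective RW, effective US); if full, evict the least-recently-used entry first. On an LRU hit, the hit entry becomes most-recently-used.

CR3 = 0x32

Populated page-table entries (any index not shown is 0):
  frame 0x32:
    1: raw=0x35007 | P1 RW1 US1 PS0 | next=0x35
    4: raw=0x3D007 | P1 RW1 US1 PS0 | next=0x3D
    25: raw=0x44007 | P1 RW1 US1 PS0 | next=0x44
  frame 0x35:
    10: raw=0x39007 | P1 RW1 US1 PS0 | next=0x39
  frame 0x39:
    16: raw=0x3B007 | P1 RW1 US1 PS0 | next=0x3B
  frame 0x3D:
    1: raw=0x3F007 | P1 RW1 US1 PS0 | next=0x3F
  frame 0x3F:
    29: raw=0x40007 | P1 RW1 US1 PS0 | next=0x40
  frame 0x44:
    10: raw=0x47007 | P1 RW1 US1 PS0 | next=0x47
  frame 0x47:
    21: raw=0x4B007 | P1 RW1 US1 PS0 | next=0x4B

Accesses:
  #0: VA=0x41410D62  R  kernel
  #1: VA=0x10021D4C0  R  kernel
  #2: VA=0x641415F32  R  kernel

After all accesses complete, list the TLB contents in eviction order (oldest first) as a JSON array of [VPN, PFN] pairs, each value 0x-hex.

Walk each access:
#0 VA=0x41410D62 (r,kernel):
  lvl0: tbl 0x32, slot 1 ⇒ 0x35007 (P1/RW1/US1/PS0)
  lvl1: tbl 0x35, slot 10 ⇒ 0x39007 (P1/RW1/US1/PS0)
  lvl2: tbl 0x39, slot 16 ⇒ 0x3B007 (P1/RW1/US1/PS0)
  ✓ 0x3BD62  — 3 lookups
#1 VA=0x10021D4C0 (r,kernel):
  lvl0: tbl 0x32, slot 4 ⇒ 0x3D007 (P1/RW1/US1/PS0)
  lvl1: tbl 0x3D, slot 1 ⇒ 0x3F007 (P1/RW1/US1/PS0)
  lvl2: tbl 0x3F, slot 29 ⇒ 0x40007 (P1/RW1/US1/PS0)
  ✓ 0x404C0  — 3 lookups
#2 VA=0x641415F32 (r,kernel):
  lvl0: tbl 0x32, slot 25 ⇒ 0x44007 (P1/RW1/US1/PS0)
  lvl1: tbl 0x44, slot 10 ⇒ 0x47007 (P1/RW1/US1/PS0)
  lvl2: tbl 0x47, slot 21 ⇒ 0x4B007 (P1/RW1/US1/PS0)
  ✓ 0x4BF32  — 3 lookups

TLB: [["0x641415", "0x4B"]]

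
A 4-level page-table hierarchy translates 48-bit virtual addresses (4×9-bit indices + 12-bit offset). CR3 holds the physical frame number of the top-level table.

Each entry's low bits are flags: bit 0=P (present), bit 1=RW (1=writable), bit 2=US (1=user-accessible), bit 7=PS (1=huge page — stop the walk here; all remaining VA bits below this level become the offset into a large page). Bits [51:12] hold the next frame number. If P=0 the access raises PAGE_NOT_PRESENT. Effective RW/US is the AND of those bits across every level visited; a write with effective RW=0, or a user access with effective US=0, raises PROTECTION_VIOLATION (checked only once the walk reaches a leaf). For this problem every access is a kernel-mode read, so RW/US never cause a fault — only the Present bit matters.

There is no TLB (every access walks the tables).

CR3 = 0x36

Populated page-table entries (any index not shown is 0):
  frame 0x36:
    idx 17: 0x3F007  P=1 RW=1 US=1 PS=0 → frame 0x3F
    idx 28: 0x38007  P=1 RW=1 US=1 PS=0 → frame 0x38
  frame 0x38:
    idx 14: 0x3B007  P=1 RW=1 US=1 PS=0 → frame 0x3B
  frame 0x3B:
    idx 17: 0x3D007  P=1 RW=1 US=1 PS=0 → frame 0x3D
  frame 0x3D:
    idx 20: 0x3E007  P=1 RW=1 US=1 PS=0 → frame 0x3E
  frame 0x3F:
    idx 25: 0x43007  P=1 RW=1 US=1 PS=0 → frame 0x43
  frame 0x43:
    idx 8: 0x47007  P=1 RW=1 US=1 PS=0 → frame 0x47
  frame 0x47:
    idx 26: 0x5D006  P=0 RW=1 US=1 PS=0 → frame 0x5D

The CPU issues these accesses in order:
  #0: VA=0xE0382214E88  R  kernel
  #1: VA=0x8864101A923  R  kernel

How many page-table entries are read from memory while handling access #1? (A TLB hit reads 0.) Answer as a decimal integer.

Walk each access:
#0 VA=0xE0382214E88 (r,kernel):
  [0] read 0x36 idx=28: raw=0x38007 flags P=1 W=1 U=1 S=0
  [1] read 0x38 idx=14: raw=0x3B007 flags P=1 W=1 U=1 S=0
  [2] read 0x3B idx=17: raw=0x3D007 flags P=1 W=1 U=1 S=0
  [3] read 0x3D idx=20: raw=0x3E007 flags P=1 W=1 U=1 S=0
  → PA=0x3EE88  (4 entries read)
#1 VA=0x8864101A923 (r,kernel):
  [0] read 0x36 idx=17: raw=0x3F007 flags P=1 W=1 U=1 S=0
  [1] read 0x3F idx=25: raw=0x43007 flags P=1 W=1 U=1 S=0
  [2] read 0x43 idx=8: raw=0x47007 flags P=1 W=1 U=1 S=0
  [3] read 0x47 idx=26: raw=0x5D006 flags P=0 W=1 U=1 S=0
  → PAGE_NOT_PRESENT  (4 entries read)

Entries read for #1: 4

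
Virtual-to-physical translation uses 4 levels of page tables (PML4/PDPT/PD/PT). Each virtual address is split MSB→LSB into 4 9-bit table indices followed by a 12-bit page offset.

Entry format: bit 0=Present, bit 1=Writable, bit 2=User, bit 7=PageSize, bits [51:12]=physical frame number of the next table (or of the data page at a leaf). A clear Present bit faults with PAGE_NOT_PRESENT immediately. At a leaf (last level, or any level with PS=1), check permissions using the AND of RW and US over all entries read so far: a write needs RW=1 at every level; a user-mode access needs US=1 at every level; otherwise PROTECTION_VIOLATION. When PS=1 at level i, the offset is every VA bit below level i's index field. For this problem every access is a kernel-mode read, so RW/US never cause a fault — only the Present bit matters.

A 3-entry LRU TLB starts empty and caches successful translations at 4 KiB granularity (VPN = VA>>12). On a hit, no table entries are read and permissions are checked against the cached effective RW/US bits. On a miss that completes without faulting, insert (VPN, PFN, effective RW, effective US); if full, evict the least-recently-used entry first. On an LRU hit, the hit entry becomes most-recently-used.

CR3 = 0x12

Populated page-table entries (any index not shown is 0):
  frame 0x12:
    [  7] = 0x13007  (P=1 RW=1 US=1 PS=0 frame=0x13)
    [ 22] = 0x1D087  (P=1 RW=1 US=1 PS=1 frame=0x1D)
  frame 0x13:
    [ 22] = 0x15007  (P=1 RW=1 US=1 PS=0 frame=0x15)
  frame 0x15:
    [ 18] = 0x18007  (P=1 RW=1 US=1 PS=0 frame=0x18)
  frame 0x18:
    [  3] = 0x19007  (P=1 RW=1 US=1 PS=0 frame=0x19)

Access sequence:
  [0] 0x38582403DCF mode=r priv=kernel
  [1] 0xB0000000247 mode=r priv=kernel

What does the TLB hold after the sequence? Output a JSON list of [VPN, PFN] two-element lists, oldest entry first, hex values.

Per-access translation:
#0 VA=0x38582403DCF (r,kernel):
  lvl0: tbl 0x12, slot 7 ⇒ 0x13007 (P1/RW1/US1/PS0)
  lvl1: tbl 0x13, slot 22 ⇒ 0x15007 (P1/RW1/US1/PS0)
  lvl2: tbl 0x15, slot 18 ⇒ 0x18007 (P1/RW1/US1/PS0)
  lvl3: tbl 0x18, slot 3 ⇒ 0x19007 (P1/RW1/US1/PS0)
  ⇒ phys 0x19DCF  [4 reads]
#1 VA=0xB0000000247 (r,kernel):
  lvl0: tbl 0x12, slot 22 ⇒ 0x1D087 (P1/RW1/US1/PS1)
  ⇒ phys 0x1D247 (huge @L0)  [1 reads]

TLB: [["0x38582403", "0x19"], ["0xB0000000", "0x1D"]]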